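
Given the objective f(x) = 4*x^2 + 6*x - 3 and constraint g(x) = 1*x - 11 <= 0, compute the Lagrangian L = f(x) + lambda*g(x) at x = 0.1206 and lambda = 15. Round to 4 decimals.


Step 1: Evaluate f(x).
f(0.1206) = 4*0.1206^2 + 6*0.1206 - 3 = -2.2182
Step 2: Evaluate g(x).
g(0.1206) = 1*0.1206 - 11 = -10.8794
Step 3: Compute Lagrangian.
L = -2.2182 + 15*-10.8794 = -165.4092


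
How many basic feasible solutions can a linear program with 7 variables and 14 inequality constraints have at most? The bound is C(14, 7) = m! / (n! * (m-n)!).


Each vertex corresponds to some choice of n active constraints out of m, so the number of vertices is at most C(m, n) = m! / (n!(m-n)!).
m = 14, n = 7
Numerator: 14 * 13 * 12 * 11 * 10 * 9 * 8
Denominator: 7! = 5040
C(14, 7) = 3432


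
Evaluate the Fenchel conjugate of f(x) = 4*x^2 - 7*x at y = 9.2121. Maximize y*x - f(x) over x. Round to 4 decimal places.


f*(y) = sup_x {y*x - a*x^2 - b*x} = sup_x {(y-b)*x - a*x^2}
FOC: (y - b) - 2a*x = 0 => x* = (y - b)/(2a)
x* = (9.2121 + 7)/(2*4) = 2.0265
f*(9.2121) = (y-b)^2/(4a) = (9.2121 + 7)^2/(4*4)
= 262.8322/16 = 16.427


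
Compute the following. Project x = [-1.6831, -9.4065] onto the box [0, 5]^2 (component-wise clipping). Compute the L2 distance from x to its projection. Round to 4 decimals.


Project each component onto [0, 5].
clip(-1.6831) = 0.0, clip(-9.4065) = 0.0
Projection = [0.0, 0.0]
Squared diffs: [2.8328, 88.4822]
Distance = sqrt(91.315) = 9.5559


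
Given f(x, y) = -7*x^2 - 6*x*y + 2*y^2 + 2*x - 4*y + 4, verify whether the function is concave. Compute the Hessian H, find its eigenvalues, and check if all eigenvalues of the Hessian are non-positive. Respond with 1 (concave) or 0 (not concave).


The Hessian of f(x,y) = -7*x^2 - 6*x*y + 2*y^2 + 2*x - 4*y + 4 is:
H = [[-14, -6], [-6, 4]]
Trace = -14 + 4 = -10
Determinant = -14*4 - (-6)^2 = -92
Discriminant = (-10)^2 - 4*-92 = 468.0
Eigenvalues: lambda_1 = -15.8167, lambda_2 = 5.8167
The function is not concave.

0


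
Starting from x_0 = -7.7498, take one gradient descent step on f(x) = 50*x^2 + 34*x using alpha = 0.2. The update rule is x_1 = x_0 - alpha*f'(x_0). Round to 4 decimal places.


We compute the gradient at x_0 and apply the update.
f'(x) = 100*x + 34
f'(-7.7498) = 100*-7.7498 + 34 = -740.98
x_1 = -7.7498 - 0.2*-740.98 = 140.4462


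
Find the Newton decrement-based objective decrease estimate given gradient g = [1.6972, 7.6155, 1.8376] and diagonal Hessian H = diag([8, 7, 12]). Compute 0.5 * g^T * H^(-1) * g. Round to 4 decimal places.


Step 1: H is diagonal, so H^(-1) * g = [0.2122, 1.0879, 0.1531].
Step 2: g^T H^(-1) g = sum_i g_i^2 / H_ii
  = (1.6972)^2/8 + (7.6155)^2/7 + (1.8376)^2/12
  = 0.3601 + 8.2851 + 0.2814 = 8.9266
Step 3: Objective decrease = 0.5 * g^T H^(-1) g = 4.4633


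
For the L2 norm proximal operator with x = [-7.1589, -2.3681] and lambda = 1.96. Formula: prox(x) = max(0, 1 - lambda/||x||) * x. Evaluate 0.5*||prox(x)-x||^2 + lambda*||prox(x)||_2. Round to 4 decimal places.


Step 1: Compute ||x||.
||x|| = 7.5404
Step 2: Compute scaling factor.
scale = max(0, 1 - 1.96/7.5404) = 0.7401
Step 3: prox(x) = [-5.2981, -1.7526]
||prox(x)|| = 5.5804
Step 4: Proximal objective.
0.5*||prox-x||^2 = 1.9208
lambda*||prox|| = 10.9376
Total = 12.8584


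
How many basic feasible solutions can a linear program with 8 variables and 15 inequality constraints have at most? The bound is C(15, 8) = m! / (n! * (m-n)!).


Each vertex corresponds to some choice of n active constraints out of m, so the number of vertices is at most C(m, n) = m! / (n!(m-n)!).
m = 15, n = 8
Numerator: 15 * 14 * 13 * 12 * 11 * 10 * 9 * 8
Denominator: 8! = 40320
C(15, 8) = 6435


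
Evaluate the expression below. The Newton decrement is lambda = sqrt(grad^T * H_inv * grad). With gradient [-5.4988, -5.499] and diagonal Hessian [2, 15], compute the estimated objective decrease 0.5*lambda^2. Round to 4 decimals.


Step 1: H is diagonal, so H^(-1) * g = [-2.7494, -0.3666].
Step 2: g^T H^(-1) g = sum_i g_i^2 / H_ii
  = (-5.4988)^2/2 + (-5.499)^2/15
  = 15.1184 + 2.0159 = 17.1343
Step 3: Objective decrease = 0.5 * g^T H^(-1) g = 8.5672


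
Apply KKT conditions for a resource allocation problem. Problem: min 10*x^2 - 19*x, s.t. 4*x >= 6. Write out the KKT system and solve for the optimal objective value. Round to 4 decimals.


Step 1: Try lambda = 0 (constraint inactive).
x_unc = 19/(2*10) = 0.95
Check: 4*0.95 = 3.8 < 6 -- violated!
Step 2: Constraint must be active: 4*x = 6
x* = 6/4 = 1.5
lambda = (2*10*1.5 - 19)/4 = 2.75
Step 3: Compute optimal value.
f(x*) = 10*1.5^2 - 19*1.5 = -6.0


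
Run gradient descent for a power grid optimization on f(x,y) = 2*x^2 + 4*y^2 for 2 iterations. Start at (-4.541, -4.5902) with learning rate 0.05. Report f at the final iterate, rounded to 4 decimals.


Gradient descent on f(x,y) = 2*x^2 + 4*y^2.
Starting point: (-4.541, -4.5902), alpha = 0.05
Step 1: grad_x = 2*2*-4.541 = -18.164, grad_y = 2*4*-4.5902 = -36.7216
  x_1 = -4.541 - 0.05*-18.164 = -3.6328
  y_1 = -4.5902 - 0.05*-36.7216 = -2.7541
Step 2: grad_x = 2*2*-3.6328 = -14.5312, grad_y = 2*4*-2.7541 = -22.033
  x_2 = -3.6328 - 0.05*-14.5312 = -2.9062
  y_2 = -2.7541 - 0.05*-22.033 = -1.6525
f(-2.9062, -1.6525) = 2*(-2.9062)^2 + 4*(-1.6525)^2 = 27.8151


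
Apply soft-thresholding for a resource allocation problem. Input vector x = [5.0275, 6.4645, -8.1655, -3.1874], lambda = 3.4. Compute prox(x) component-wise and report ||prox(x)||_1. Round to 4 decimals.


Soft-thresholding with lambda = 3.4:
prox(5.0275) = sign(5.0275)*max(|5.0275| - 3.4, 0) = 1.6275
prox(6.4645) = sign(6.4645)*max(|6.4645| - 3.4, 0) = 3.0645
prox(-8.1655) = sign(-8.1655)*max(|-8.1655| - 3.4, 0) = -4.7655
prox(-3.1874) = sign(-3.1874)*max(|-3.1874| - 3.4, 0) = 0.0
prox(x) = [1.6275, 3.0645, -4.7655, 0.0]
||prox(x)||_1 = 1.6275 + 3.0645 + 4.7655 + 0.0 = 9.4575


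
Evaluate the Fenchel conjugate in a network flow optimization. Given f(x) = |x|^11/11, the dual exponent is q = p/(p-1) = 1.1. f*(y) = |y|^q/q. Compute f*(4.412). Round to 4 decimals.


The conjugate exponent q satisfies 1/p + 1/q = 1.
p = 11, so q = 11/(11 - 1) = 1.1
|y|^q = 4.412^1.1 = 5.118
f*(4.412) = 5.118 / 1.1 = 4.6527


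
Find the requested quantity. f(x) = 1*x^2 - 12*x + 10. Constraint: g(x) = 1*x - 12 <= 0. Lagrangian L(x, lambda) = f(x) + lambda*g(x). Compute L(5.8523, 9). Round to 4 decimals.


Step 1: Evaluate f(x).
f(5.8523) = 1*5.8523^2 - 12*5.8523 + 10 = -25.9782
Step 2: Evaluate g(x).
g(5.8523) = 1*5.8523 - 12 = -6.1477
Step 3: Compute Lagrangian.
L = -25.9782 + 9*-6.1477 = -81.3075


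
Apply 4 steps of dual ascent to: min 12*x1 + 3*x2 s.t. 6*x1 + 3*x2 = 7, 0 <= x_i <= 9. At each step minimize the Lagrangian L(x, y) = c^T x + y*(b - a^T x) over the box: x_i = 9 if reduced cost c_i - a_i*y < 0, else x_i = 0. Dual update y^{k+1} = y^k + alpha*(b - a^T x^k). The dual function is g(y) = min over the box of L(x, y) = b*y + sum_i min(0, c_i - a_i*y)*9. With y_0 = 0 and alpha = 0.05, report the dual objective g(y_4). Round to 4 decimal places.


Dual ascent for LP: min 12*x1 + 3*x2, 6*x1 + 3*x2 = 7, 0 <= x_i <= 9
Step 1: y^k = 0.0, reduced costs: (12.0, 3.0)
  x^k = (0.0, 0.0), subgradient = b - a^T x = 7.0
  y^{k+1} = 0.0 + 0.05*7.0 = 0.35
Step 2: y^k = 0.35, reduced costs: (9.9, 1.95)
  x^k = (0.0, 0.0), subgradient = b - a^T x = 7.0
  y^{k+1} = 0.35 + 0.05*7.0 = 0.7
Step 3: y^k = 0.7, reduced costs: (7.8, 0.9)
  x^k = (0.0, 0.0), subgradient = b - a^T x = 7.0
  y^{k+1} = 0.7 + 0.05*7.0 = 1.05
Step 4: y^k = 1.05, reduced costs: (5.7, -0.15)
  x^k = (0.0, 9.0), subgradient = b - a^T x = -20.0
  y^{k+1} = 1.05 + 0.05*-20.0 = 0.05
Dual objective at y_4 = 0.05: reduced costs (11.7, 2.85), box minimizer x = (0.0, 0.0)
g(y_4) = b*y + (c1 - a1*y)*x1 + (c2 - a2*y)*x2 = 7*0.05 + 11.7*0.0 + 2.85*0.0 = 0.35 + 0.0 + 0.0 = 0.35


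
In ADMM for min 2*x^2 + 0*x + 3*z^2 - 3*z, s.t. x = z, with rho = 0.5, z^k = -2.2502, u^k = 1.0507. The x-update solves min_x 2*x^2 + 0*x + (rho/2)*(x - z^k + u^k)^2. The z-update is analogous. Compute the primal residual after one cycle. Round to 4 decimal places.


ADMM iteration with rho = 0.5, z^k = -2.2502, u^k = 1.0507
Step 1: x-update.
Minimize 2*x^2 + 0*x + (0.5/2)*(x + 2.2502 + 1.0507)^2
FOC: (2*2 + 0.5)*x = 0 + 0.5*(-2.2502 - 1.0507)
x^{k+1} = -0.3668
Step 2: z-update.
Minimize 3*z^2 - 3*z + (0.5/2)*(-0.3668 - z + 1.0507)^2
FOC: (2*3 + 0.5)*z = 3 + 0.5*(-0.3668 + 1.0507)
z^{k+1} = 0.5141
Step 3: u-update.
u^{k+1} = 1.0507 - 0.3668 - 0.5141 = 0.1698
Step 4: Primal residual = |-0.3668 - 0.5141| = 0.8809


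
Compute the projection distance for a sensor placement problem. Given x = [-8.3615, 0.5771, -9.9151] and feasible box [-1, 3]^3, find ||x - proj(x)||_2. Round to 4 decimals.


Project each component onto [-1, 3].
clip(-8.3615) = -1.0, clip(0.5771) = 0.5771, clip(-9.9151) = -1.0
Projection = [-1.0, 0.5771, -1.0]
Squared diffs: [54.1917, 0.0, 79.479]
Distance = sqrt(133.6707) = 11.5616


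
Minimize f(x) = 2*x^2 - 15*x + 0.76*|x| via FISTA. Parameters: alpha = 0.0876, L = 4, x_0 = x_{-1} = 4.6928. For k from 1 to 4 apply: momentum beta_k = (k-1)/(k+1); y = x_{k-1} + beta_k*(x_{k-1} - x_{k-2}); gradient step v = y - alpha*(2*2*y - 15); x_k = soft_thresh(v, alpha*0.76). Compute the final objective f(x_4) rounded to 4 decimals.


FISTA on f(x) = 2*x^2 - 15*x + 0.76*|x|
L = 4, alpha = 0.0876
Iteration 1: beta = 0.0, y = 4.6928 + 0.0*(4.6928 - 4.6928) = 4.6928
  grad(y) = 3.7712, v = y - alpha*grad = 4.3624
  prox(v) = soft_thresh(4.3624, 0.0666) = 4.2959
Iteration 2: beta = 0.3333, y = 4.2959 + 0.3333*(4.2959 - 4.6928) = 4.1636
  grad(y) = 1.6542, v = y - alpha*grad = 4.0186
  prox(v) = soft_thresh(4.0186, 0.0666) = 3.9521
Iteration 3: beta = 0.5, y = 3.9521 + 0.5*(3.9521 - 4.2959) = 3.7802
  grad(y) = 0.1207, v = y - alpha*grad = 3.7696
  prox(v) = soft_thresh(3.7696, 0.0666) = 3.703
Iteration 4: beta = 0.6, y = 3.703 + 0.6*(3.703 - 3.9521) = 3.5536
  grad(y) = -0.7856, v = y - alpha*grad = 3.6224
  prox(v) = soft_thresh(3.6224, 0.0666) = 3.5558
f(x_4) = 2*3.5558^2 - 15*3.5558 + 0.76*|3.5558| = -25.3472


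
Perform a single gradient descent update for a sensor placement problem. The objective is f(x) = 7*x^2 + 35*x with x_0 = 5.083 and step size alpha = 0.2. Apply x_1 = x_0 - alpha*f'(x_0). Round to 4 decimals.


We compute the gradient at x_0 and apply the update.
f'(x) = 14*x + 35
f'(5.083) = 14*5.083 + 35 = 106.162
x_1 = 5.083 - 0.2*106.162 = -16.1494


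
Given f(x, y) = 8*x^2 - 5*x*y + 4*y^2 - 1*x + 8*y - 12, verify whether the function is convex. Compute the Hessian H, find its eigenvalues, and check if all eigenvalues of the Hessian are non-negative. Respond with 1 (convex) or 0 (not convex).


The Hessian of f(x,y) = 8*x^2 - 5*x*y + 4*y^2 - 1*x + 8*y - 12 is:
H = [[16, -5], [-5, 8]]
Trace = 16 + 8 = 24
Determinant = 16*8 - (-5)^2 = 103
Discriminant = (24)^2 - 4*103 = 164.0
Eigenvalues: lambda_1 = 5.5969, lambda_2 = 18.4031
The function is convex.

1


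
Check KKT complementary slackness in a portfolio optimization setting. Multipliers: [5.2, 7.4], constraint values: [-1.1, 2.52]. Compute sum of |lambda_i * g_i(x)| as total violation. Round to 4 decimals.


KKT complementary slackness check:
lambda_1 * g_1 = 5.2 * -1.1 = -5.72
lambda_2 * g_2 = 7.4 * 2.52 = 18.648
Total violation = 5.72 + 18.648 = 24.368


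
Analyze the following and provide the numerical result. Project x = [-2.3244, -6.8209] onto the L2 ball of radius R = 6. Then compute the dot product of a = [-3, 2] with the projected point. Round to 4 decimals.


Step 1: Compute ||x|| (intermediates to 6 decimals).
||x|| = sqrt((-2.3244)^2 + (-6.8209)^2) = 7.206075
Step 2: Project.
Since ||x|| > R, scale = R/||x|| = 6/7.206075 = 0.832631, proj(x) = scale * x
proj(x) = [-1.935367, -5.679293]
Step 3: Dot product.
a^T * proj(x) = -3*(-1.935367) + 2*(-5.679293) = -5.5525


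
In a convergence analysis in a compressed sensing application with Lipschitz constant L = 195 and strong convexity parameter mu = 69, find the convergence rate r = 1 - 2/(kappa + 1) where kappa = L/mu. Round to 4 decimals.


Step 1: Compute the condition number.
kappa = L/mu = 195/69 = 2.8261
Step 2: Compute the convergence rate.
r = 1 - 2/(kappa + 1) = 1 - 2*mu/(L + mu) = (L - mu)/(L + mu) = 126/264 = 0.4773


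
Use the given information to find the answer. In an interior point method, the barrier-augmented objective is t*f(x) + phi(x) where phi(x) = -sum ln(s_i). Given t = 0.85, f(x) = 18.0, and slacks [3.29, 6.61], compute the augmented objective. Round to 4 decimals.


Step 1: Compute log-barrier.
ln values: [1.1909, 1.8886]
phi = -(1.1909 + 1.8886) = -3.0795
Step 2: Compute augmented objective.
t*f(x) = 0.85*18.0 = 15.3
Total = 15.3 - 3.0795 = 12.2205


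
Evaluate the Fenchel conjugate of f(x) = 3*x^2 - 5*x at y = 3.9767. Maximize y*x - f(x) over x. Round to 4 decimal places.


f*(y) = sup_x {y*x - a*x^2 - b*x} = sup_x {(y-b)*x - a*x^2}
FOC: (y - b) - 2a*x = 0 => x* = (y - b)/(2a)
x* = (3.9767 + 5)/(2*3) = 1.4961
f*(3.9767) = (y-b)^2/(4a) = (3.9767 + 5)^2/(4*3)
= 80.5811/12 = 6.7151


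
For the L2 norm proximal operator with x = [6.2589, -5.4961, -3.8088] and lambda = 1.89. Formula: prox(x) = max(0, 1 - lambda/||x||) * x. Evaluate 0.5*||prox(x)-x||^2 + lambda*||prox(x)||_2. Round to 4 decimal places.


Step 1: Compute ||x||.
||x|| = 9.159
Step 2: Compute scaling factor.
scale = max(0, 1 - 1.89/9.159) = 0.7936
Step 3: prox(x) = [4.9674, -4.362, -3.0228]
||prox(x)|| = 7.269
Step 4: Proximal objective.
0.5*||prox-x||^2 = 1.7861
lambda*||prox|| = 13.7384
Total = 15.5245


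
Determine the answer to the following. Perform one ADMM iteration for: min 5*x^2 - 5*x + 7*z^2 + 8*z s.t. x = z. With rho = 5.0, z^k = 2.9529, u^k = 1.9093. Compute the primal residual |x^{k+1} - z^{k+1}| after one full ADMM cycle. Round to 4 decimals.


ADMM iteration with rho = 5.0, z^k = 2.9529, u^k = 1.9093
Step 1: x-update.
Minimize 5*x^2 - 5*x + (5.0/2)*(x - 2.9529 + 1.9093)^2
FOC: (2*5 + 5.0)*x = 5 + 5.0*(2.9529 - 1.9093)
x^{k+1} = 0.6812
Step 2: z-update.
Minimize 7*z^2 + 8*z + (5.0/2)*(0.6812 - z + 1.9093)^2
FOC: (2*7 + 5.0)*z = -8 + 5.0*(0.6812 + 1.9093)
z^{k+1} = 0.2607
Step 3: u-update.
u^{k+1} = 1.9093 + 0.6812 - 0.2607 = 2.3298
Step 4: Primal residual = |0.6812 - 0.2607| = 0.4205


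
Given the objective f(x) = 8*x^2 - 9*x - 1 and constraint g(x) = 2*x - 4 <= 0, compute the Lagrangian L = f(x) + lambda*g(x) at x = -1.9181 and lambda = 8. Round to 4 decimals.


Step 1: Evaluate f(x).
f(-1.9181) = 8*(-1.9181)^2 - 9*(-1.9181) - 1 = 45.6958
Step 2: Evaluate g(x).
g(-1.9181) = 2*-1.9181 - 4 = -7.8362
Step 3: Compute Lagrangian.
L = 45.6958 + 8*-7.8362 = -16.9938


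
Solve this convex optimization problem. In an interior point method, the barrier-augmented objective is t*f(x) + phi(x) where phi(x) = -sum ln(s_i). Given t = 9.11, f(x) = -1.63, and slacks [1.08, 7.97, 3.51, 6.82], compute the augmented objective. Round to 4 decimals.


Step 1: Compute log-barrier.
ln values: [0.077, 2.0757, 1.2556, 1.9199]
phi = -(0.077 + 2.0757 + 1.2556 + 1.9199) = -5.3281
Step 2: Compute augmented objective.
t*f(x) = 9.11*-1.63 = -14.8493
Total = -14.8493 - 5.3281 = -20.1774


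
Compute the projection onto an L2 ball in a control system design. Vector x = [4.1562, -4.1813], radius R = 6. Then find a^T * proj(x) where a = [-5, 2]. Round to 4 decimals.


Step 1: Compute ||x|| (intermediates to 6 decimals).
||x|| = sqrt(4.1562^2 + (-4.1813)^2) = 5.89553
Step 2: Project.
Since ||x|| <= R, proj = x (no scaling needed).
proj(x) = [4.1562, -4.1813]
Step 3: Dot product.
a^T * proj(x) = -5*4.1562 + 2*(-4.1813) = -29.1436


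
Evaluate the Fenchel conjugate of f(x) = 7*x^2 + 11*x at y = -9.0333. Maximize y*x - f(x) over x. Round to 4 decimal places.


f*(y) = sup_x {y*x - a*x^2 - b*x} = sup_x {(y-b)*x - a*x^2}
FOC: (y - b) - 2a*x = 0 => x* = (y - b)/(2a)
x* = (-9.0333 - 11)/(2*7) = -1.431
f*(-9.0333) = (y-b)^2/(4a) = (-9.0333 - 11)^2/(4*7)
= 401.3331/28 = 14.3333


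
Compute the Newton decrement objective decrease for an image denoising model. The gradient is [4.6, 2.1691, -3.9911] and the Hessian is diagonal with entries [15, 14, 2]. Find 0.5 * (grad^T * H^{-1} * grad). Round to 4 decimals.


Step 1: H is diagonal, so H^(-1) * g = [0.3067, 0.1549, -1.9956].
Step 2: g^T H^(-1) g = sum_i g_i^2 / H_ii
  = (4.6)^2/15 + (2.1691)^2/14 + (-3.9911)^2/2
  = 1.4107 + 0.3361 + 7.9644 = 9.7112
Step 3: Objective decrease = 0.5 * g^T H^(-1) g = 4.8556


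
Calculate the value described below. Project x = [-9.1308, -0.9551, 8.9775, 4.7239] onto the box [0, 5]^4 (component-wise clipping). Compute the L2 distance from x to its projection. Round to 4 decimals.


Project each component onto [0, 5].
clip(-9.1308) = 0.0, clip(-0.9551) = 0.0, clip(8.9775) = 5.0, clip(4.7239) = 4.7239
Projection = [0.0, 0.0, 5.0, 4.7239]
Squared diffs: [83.3715, 0.9122, 15.8205, 0.0]
Distance = sqrt(100.1042) = 10.0052


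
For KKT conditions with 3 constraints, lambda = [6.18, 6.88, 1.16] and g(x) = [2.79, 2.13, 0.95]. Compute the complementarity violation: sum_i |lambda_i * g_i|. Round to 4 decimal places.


KKT complementary slackness check:
lambda_1 * g_1 = 6.18 * 2.79 = 17.2422
lambda_2 * g_2 = 6.88 * 2.13 = 14.6544
lambda_3 * g_3 = 1.16 * 0.95 = 1.102
Total violation = 17.2422 + 14.6544 + 1.102 = 32.9986


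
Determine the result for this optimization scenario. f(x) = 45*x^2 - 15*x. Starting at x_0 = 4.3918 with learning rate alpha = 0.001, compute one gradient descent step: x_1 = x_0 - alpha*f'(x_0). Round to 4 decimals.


We compute the gradient at x_0 and apply the update.
f'(x) = 90*x - 15
f'(4.3918) = 90*4.3918 - 15 = 380.262
x_1 = 4.3918 - 0.001*380.262 = 4.0115


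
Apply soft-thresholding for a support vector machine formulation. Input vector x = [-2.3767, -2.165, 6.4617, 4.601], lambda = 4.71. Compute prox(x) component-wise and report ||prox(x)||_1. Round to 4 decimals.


Soft-thresholding with lambda = 4.71:
prox(-2.3767) = sign(-2.3767)*max(|-2.3767| - 4.71, 0) = 0.0
prox(-2.165) = sign(-2.165)*max(|-2.165| - 4.71, 0) = 0.0
prox(6.4617) = sign(6.4617)*max(|6.4617| - 4.71, 0) = 1.7517
prox(4.601) = sign(4.601)*max(|4.601| - 4.71, 0) = 0.0
prox(x) = [0.0, 0.0, 1.7517, 0.0]
||prox(x)||_1 = 0.0 + 0.0 + 1.7517 + 0.0 = 1.7517


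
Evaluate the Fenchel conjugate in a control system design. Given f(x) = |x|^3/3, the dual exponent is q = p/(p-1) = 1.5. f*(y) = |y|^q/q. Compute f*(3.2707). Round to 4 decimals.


The conjugate exponent q satisfies 1/p + 1/q = 1.
p = 3, so q = 3/(3 - 1) = 1.5
|y|^q = 3.2707^1.5 = 5.9151
f*(3.2707) = 5.9151 / 1.5 = 3.9434


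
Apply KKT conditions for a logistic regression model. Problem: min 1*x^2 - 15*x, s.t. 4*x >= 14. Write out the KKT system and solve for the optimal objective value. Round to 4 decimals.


Step 1: Try lambda = 0 (constraint inactive).
Stationarity: 2*1*x - 15 = 0
x* = 15/(2*1) = 7.5
Check constraint: 4*7.5 = 30.0 >= 14 -- satisfied.
Step 2: Compute optimal value.
f(x*) = 1*7.5^2 - 15*7.5 = -56.25


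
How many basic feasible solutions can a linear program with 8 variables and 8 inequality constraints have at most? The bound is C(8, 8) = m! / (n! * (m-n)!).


Each vertex corresponds to some choice of n active constraints out of m, so the number of vertices is at most C(m, n) = m! / (n!(m-n)!).
m = 8, n = 8
Numerator: 8 * 7 * 6 * 5 * 4 * 3 * 2 * 1
Denominator: 8! = 40320
C(8, 8) = 1


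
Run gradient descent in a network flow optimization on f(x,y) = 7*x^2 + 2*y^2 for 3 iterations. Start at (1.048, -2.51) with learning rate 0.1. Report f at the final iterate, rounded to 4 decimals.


Gradient descent on f(x,y) = 7*x^2 + 2*y^2.
Starting point: (1.048, -2.51), alpha = 0.1
Step 1: grad_x = 2*7*1.048 = 14.672, grad_y = 2*2*-2.51 = -10.04
  x_1 = 1.048 - 0.1*14.672 = -0.4192
  y_1 = -2.51 - 0.1*-10.04 = -1.506
Step 2: grad_x = 2*7*-0.4192 = -5.8688, grad_y = 2*2*-1.506 = -6.024
  x_2 = -0.4192 - 0.1*-5.8688 = 0.1677
  y_2 = -1.506 - 0.1*-6.024 = -0.9036
Step 3: grad_x = 2*7*0.1677 = 2.3475, grad_y = 2*2*-0.9036 = -3.6144
  x_3 = 0.1677 - 0.1*2.3475 = -0.0671
  y_3 = -0.9036 - 0.1*-3.6144 = -0.5422
f(-0.0671, -0.5422) = 7*(-0.0671)^2 + 2*(-0.5422)^2 = 0.6194


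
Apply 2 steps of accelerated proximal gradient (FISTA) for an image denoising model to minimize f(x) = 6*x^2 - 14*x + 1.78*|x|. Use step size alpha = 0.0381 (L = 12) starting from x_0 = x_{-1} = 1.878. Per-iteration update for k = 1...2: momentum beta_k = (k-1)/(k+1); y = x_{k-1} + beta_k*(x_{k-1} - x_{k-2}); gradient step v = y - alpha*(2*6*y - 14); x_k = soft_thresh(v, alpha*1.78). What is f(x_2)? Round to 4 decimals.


FISTA on f(x) = 6*x^2 - 14*x + 1.78*|x|
L = 12, alpha = 0.0381
Iteration 1: beta = 0.0, y = 1.878 + 0.0*(1.878 - 1.878) = 1.878
  grad(y) = 8.536, v = y - alpha*grad = 1.5528
  prox(v) = soft_thresh(1.5528, 0.0678) = 1.485
Iteration 2: beta = 0.3333, y = 1.485 + 0.3333*(1.485 - 1.878) = 1.3539
  grad(y) = 2.2474, v = y - alpha*grad = 1.2683
  prox(v) = soft_thresh(1.2683, 0.0678) = 1.2005
f(x_2) = 6*1.2005^2 - 14*1.2005 + 1.78*|1.2005| = -6.0229


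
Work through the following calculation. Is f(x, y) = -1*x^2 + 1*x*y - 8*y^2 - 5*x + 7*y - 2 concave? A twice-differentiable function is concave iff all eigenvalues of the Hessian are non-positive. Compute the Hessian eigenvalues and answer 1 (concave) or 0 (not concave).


The Hessian of f(x,y) = -1*x^2 + 1*x*y - 8*y^2 - 5*x + 7*y - 2 is:
H = [[-2, 1], [1, -16]]
Trace = -2 - 16 = -18
Determinant = -2*-16 - (1)^2 = 31
Discriminant = (-18)^2 - 4*31 = 200.0
Eigenvalues: lambda_1 = -16.0711, lambda_2 = -1.9289
The function is concave.

1


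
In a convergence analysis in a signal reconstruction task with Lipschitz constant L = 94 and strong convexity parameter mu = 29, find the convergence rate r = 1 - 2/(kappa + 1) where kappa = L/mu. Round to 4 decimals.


Step 1: Compute the condition number.
kappa = L/mu = 94/29 = 3.2414
Step 2: Compute the convergence rate.
r = 1 - 2/(kappa + 1) = 1 - 2*mu/(L + mu) = (L - mu)/(L + mu) = 65/123 = 0.5285


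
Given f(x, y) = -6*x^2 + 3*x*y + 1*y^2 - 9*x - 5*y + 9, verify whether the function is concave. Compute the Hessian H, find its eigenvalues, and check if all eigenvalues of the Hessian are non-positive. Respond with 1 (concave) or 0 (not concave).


The Hessian of f(x,y) = -6*x^2 + 3*x*y + 1*y^2 - 9*x - 5*y + 9 is:
H = [[-12, 3], [3, 2]]
Trace = -12 + 2 = -10
Determinant = -12*2 - (3)^2 = -33
Discriminant = (-10)^2 - 4*-33 = 232.0
Eigenvalues: lambda_1 = -12.6158, lambda_2 = 2.6158
The function is not concave.

0


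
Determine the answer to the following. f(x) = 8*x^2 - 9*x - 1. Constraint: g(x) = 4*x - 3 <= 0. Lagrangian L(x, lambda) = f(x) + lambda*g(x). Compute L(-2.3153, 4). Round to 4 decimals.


Step 1: Evaluate f(x).
f(-2.3153) = 8*(-2.3153)^2 - 9*(-2.3153) - 1 = 62.7226
Step 2: Evaluate g(x).
g(-2.3153) = 4*-2.3153 - 3 = -12.2612
Step 3: Compute Lagrangian.
L = 62.7226 + 4*-12.2612 = 13.6778


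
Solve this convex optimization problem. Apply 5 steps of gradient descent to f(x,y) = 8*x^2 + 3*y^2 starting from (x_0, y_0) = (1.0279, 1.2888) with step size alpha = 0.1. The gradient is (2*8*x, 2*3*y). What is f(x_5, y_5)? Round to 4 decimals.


Gradient descent on f(x,y) = 8*x^2 + 3*y^2.
Starting point: (1.0279, 1.2888), alpha = 0.1
Step 1: grad_x = 2*8*1.0279 = 16.4464, grad_y = 2*3*1.2888 = 7.7328
  x_1 = 1.0279 - 0.1*16.4464 = -0.6167
  y_1 = 1.2888 - 0.1*7.7328 = 0.5155
Step 2: grad_x = 2*8*-0.6167 = -9.8678, grad_y = 2*3*0.5155 = 3.0931
  x_2 = -0.6167 - 0.1*-9.8678 = 0.37
  y_2 = 0.5155 - 0.1*3.0931 = 0.2062
Step 3: grad_x = 2*8*0.37 = 5.9207, grad_y = 2*3*0.2062 = 1.2372
  x_3 = 0.37 - 0.1*5.9207 = -0.222
  y_3 = 0.2062 - 0.1*1.2372 = 0.0825
Step 4: grad_x = 2*8*-0.222 = -3.5524, grad_y = 2*3*0.0825 = 0.4949
  x_4 = -0.222 - 0.1*-3.5524 = 0.1332
  y_4 = 0.0825 - 0.1*0.4949 = 0.033
Step 5: grad_x = 2*8*0.1332 = 2.1315, grad_y = 2*3*0.033 = 0.198
  x_5 = 0.1332 - 0.1*2.1315 = -0.0799
  y_5 = 0.033 - 0.1*0.198 = 0.0132
f(-0.0799, 0.0132) = 8*(-0.0799)^2 + 3*0.0132^2 = 0.0516


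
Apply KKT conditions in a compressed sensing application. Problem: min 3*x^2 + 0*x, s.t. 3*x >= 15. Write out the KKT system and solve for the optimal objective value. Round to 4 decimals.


Step 1: Try lambda = 0 (constraint inactive).
x_unc = 0/(2*3) = 0.0
Check: 3*0.0 = 0.0 < 15 -- violated!
Step 2: Constraint must be active: 3*x = 15
x* = 15/3 = 5.0
lambda = (2*3*5.0 + 0)/3 = 10.0
Step 3: Compute optimal value.
f(x*) = 3*5.0^2 + 0*5.0 = 75.0


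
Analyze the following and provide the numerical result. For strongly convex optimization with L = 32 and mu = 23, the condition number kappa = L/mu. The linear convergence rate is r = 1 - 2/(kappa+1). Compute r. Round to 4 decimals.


Step 1: Compute the condition number.
kappa = L/mu = 32/23 = 1.3913
Step 2: Compute the convergence rate.
r = 1 - 2/(kappa + 1) = 1 - 2*mu/(L + mu) = (L - mu)/(L + mu) = 9/55 = 0.1636


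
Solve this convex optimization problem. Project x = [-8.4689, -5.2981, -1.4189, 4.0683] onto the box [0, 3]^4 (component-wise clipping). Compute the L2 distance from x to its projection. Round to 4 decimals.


Project each component onto [0, 3].
clip(-8.4689) = 0.0, clip(-5.2981) = 0.0, clip(-1.4189) = 0.0, clip(4.0683) = 3.0
Projection = [0.0, 0.0, 0.0, 3.0]
Squared diffs: [71.7223, 28.0699, 2.0133, 1.1413]
Distance = sqrt(102.9468) = 10.1463


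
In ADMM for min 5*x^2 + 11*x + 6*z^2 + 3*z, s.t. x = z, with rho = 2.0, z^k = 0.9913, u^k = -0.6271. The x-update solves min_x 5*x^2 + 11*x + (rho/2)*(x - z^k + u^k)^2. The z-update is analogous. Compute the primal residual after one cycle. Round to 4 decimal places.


ADMM iteration with rho = 2.0, z^k = 0.9913, u^k = -0.6271
Step 1: x-update.
Minimize 5*x^2 + 11*x + (2.0/2)*(x - 0.9913 - 0.6271)^2
FOC: (2*5 + 2.0)*x = -11 + 2.0*(0.9913 + 0.6271)
x^{k+1} = -0.6469
Step 2: z-update.
Minimize 6*z^2 + 3*z + (2.0/2)*(-0.6469 - z - 0.6271)^2
FOC: (2*6 + 2.0)*z = -3 + 2.0*(-0.6469 - 0.6271)
z^{k+1} = -0.3963
Step 3: u-update.
u^{k+1} = -0.6271 - 0.6469 + 0.3963 = -0.8777
Step 4: Primal residual = |-0.6469 + 0.3963| = 0.2506


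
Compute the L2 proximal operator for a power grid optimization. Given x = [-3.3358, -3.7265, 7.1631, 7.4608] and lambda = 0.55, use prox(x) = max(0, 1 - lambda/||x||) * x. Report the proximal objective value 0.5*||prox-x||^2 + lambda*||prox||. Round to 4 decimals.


Step 1: Compute ||x||.
||x|| = 11.4886
Step 2: Compute scaling factor.
scale = max(0, 1 - 0.55/11.4886) = 0.9521
Step 3: prox(x) = [-3.1761, -3.5481, 6.8202, 7.1036]
||prox(x)|| = 10.9386
Step 4: Proximal objective.
0.5*||prox-x||^2 = 0.1513
lambda*||prox|| = 6.0162
Total = 6.1675


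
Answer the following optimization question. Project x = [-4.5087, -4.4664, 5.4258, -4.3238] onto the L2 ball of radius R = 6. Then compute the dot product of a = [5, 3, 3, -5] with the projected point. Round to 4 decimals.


Step 1: Compute ||x|| (intermediates to 6 decimals).
||x|| = sqrt((-4.5087)^2 + (-4.4664)^2 + 5.4258^2 + (-4.3238)^2) = 9.402747
Step 2: Project.
Since ||x|| > R, scale = R/||x|| = 6/9.402747 = 0.638111, proj(x) = scale * x
proj(x) = [-2.877051, -2.850059, 3.462263, -2.759064]
Step 3: Dot product.
a^T * proj(x) = 5*(-2.877051) + 3*(-2.850059) + 3*3.462263 - 5*(-2.759064) = 1.2467


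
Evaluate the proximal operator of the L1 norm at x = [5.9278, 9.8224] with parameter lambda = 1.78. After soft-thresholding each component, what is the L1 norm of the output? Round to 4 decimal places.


Soft-thresholding with lambda = 1.78:
prox(5.9278) = sign(5.9278)*max(|5.9278| - 1.78, 0) = 4.1478
prox(9.8224) = sign(9.8224)*max(|9.8224| - 1.78, 0) = 8.0424
prox(x) = [4.1478, 8.0424]
||prox(x)||_1 = 4.1478 + 8.0424 = 12.1902


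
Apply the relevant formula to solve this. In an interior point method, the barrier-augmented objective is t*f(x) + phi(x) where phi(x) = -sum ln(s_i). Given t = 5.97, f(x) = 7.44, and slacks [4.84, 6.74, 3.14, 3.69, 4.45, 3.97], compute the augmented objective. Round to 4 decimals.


Step 1: Compute log-barrier.
ln values: [1.5769, 1.9081, 1.1442, 1.3056, 1.4929, 1.3788]
phi = -(1.5769 + 1.9081 + 1.1442 + 1.3056 + 1.4929 + 1.3788) = -8.8065
Step 2: Compute augmented objective.
t*f(x) = 5.97*7.44 = 44.4168
Total = 44.4168 - 8.8065 = 35.6103


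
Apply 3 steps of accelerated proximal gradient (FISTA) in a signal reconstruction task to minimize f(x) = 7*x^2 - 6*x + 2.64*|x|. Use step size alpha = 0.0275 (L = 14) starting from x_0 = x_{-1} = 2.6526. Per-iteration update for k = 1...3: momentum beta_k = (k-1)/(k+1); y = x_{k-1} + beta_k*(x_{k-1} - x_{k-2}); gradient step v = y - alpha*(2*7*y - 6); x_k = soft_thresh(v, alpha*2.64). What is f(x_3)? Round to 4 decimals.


FISTA on f(x) = 7*x^2 - 6*x + 2.64*|x|
L = 14, alpha = 0.0275
Iteration 1: beta = 0.0, y = 2.6526 + 0.0*(2.6526 - 2.6526) = 2.6526
  grad(y) = 31.1364, v = y - alpha*grad = 1.7963
  prox(v) = soft_thresh(1.7963, 0.0726) = 1.7237
Iteration 2: beta = 0.3333, y = 1.7237 + 0.3333*(1.7237 - 2.6526) = 1.4141
  grad(y) = 13.7978, v = y - alpha*grad = 1.0347
  prox(v) = soft_thresh(1.0347, 0.0726) = 0.9621
Iteration 3: beta = 0.5, y = 0.9621 + 0.5*(0.9621 - 1.7237) = 0.5813
  grad(y) = 2.1377, v = y - alpha*grad = 0.5225
  prox(v) = soft_thresh(0.5225, 0.0726) = 0.4499
f(x_3) = 7*0.4499^2 - 6*0.4499 + 2.64*|0.4499| = -0.0949


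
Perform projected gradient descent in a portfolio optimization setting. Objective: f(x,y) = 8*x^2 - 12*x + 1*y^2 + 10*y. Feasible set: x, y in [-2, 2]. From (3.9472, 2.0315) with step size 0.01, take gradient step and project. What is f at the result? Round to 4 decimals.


Step 1: Compute gradient at (3.9472, 2.0315).
grad_x = 2*8*3.9472 - 12 = 51.1552
grad_y = 2*1*2.0315 + 10 = 14.063
Step 2: Gradient step.
x_raw = 3.9472 - 0.01*51.1552 = 3.4356
y_raw = 2.0315 - 0.01*14.063 = 1.8909
Step 3: Project onto [-2, 2].
x_proj = clip(3.4356) = 2.0
y_proj = clip(1.8909) = 1.8909
Step 4: Evaluate f.
f(2.0, 1.8909) = 30.4841


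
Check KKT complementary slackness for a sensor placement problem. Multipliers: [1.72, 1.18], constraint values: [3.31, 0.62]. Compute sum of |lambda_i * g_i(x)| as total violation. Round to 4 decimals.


KKT complementary slackness check:
lambda_1 * g_1 = 1.72 * 3.31 = 5.6932
lambda_2 * g_2 = 1.18 * 0.62 = 0.7316
Total violation = 5.6932 + 0.7316 = 6.4248


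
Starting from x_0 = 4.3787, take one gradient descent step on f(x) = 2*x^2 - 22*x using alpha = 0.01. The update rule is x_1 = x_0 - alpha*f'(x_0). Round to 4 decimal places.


We compute the gradient at x_0 and apply the update.
f'(x) = 4*x - 22
f'(4.3787) = 4*4.3787 - 22 = -4.4852
x_1 = 4.3787 - 0.01*-4.4852 = 4.4236


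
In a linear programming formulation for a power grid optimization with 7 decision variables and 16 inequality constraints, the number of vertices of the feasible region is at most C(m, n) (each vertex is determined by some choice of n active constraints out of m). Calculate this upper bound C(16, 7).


Each vertex corresponds to some choice of n active constraints out of m, so the number of vertices is at most C(m, n) = m! / (n!(m-n)!).
m = 16, n = 7
Numerator: 16 * 15 * 14 * 13 * 12 * 11 * 10
Denominator: 7! = 5040
C(16, 7) = 11440


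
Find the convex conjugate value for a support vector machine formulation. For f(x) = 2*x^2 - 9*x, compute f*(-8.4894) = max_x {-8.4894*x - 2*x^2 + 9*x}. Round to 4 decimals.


f*(y) = sup_x {y*x - a*x^2 - b*x} = sup_x {(y-b)*x - a*x^2}
FOC: (y - b) - 2a*x = 0 => x* = (y - b)/(2a)
x* = (-8.4894 + 9)/(2*2) = 0.1277
f*(-8.4894) = (y-b)^2/(4a) = (-8.4894 + 9)^2/(4*2)
= 0.2607/8 = 0.0326


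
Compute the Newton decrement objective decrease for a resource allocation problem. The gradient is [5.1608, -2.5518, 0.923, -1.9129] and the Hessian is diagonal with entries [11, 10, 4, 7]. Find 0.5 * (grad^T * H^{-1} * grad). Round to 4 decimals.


Step 1: H is diagonal, so H^(-1) * g = [0.4692, -0.2552, 0.2308, -0.2733].
Step 2: g^T H^(-1) g = sum_i g_i^2 / H_ii
  = (5.1608)^2/11 + (-2.5518)^2/10 + (0.923)^2/4 + (-1.9129)^2/7
  = 2.4213 + 0.6512 + 0.213 + 0.5227 = 3.8082
Step 3: Objective decrease = 0.5 * g^T H^(-1) g = 1.9041


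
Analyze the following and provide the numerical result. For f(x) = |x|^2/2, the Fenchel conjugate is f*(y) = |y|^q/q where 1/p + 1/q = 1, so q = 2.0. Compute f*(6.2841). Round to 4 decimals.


The conjugate exponent q satisfies 1/p + 1/q = 1.
p = 2, so q = 2/(2 - 1) = 2.0
|y|^q = 6.2841^2.0 = 39.4899
f*(6.2841) = 39.4899 / 2.0 = 19.745


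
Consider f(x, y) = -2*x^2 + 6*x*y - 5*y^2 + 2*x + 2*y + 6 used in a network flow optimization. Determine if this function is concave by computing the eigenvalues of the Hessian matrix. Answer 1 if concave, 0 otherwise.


The Hessian of f(x,y) = -2*x^2 + 6*x*y - 5*y^2 + 2*x + 2*y + 6 is:
H = [[-4, 6], [6, -10]]
Trace = -4 - 10 = -14
Determinant = -4*-10 - (6)^2 = 4
Discriminant = (-14)^2 - 4*4 = 180.0
Eigenvalues: lambda_1 = -13.7082, lambda_2 = -0.2918
The function is concave.

1


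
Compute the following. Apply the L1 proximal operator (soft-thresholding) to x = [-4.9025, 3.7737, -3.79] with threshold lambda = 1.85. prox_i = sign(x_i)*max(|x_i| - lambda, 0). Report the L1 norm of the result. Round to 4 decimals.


Soft-thresholding with lambda = 1.85:
prox(-4.9025) = sign(-4.9025)*max(|-4.9025| - 1.85, 0) = -3.0525
prox(3.7737) = sign(3.7737)*max(|3.7737| - 1.85, 0) = 1.9237
prox(-3.79) = sign(-3.79)*max(|-3.79| - 1.85, 0) = -1.94
prox(x) = [-3.0525, 1.9237, -1.94]
||prox(x)||_1 = 3.0525 + 1.9237 + 1.94 = 6.9162


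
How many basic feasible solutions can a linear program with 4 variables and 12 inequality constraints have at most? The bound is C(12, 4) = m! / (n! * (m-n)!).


Each vertex corresponds to some choice of n active constraints out of m, so the number of vertices is at most C(m, n) = m! / (n!(m-n)!).
m = 12, n = 4
Numerator: 12 * 11 * 10 * 9
Denominator: 4! = 24
C(12, 4) = 495


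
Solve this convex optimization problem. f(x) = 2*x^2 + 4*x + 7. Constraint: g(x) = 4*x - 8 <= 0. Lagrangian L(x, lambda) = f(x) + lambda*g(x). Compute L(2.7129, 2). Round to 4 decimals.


Step 1: Evaluate f(x).
f(2.7129) = 2*2.7129^2 + 4*2.7129 + 7 = 32.5713
Step 2: Evaluate g(x).
g(2.7129) = 4*2.7129 - 8 = 2.8516
Step 3: Compute Lagrangian.
L = 32.5713 + 2*2.8516 = 38.2745


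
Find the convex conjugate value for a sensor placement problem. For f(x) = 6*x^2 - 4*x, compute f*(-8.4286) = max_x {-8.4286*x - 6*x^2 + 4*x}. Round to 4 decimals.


f*(y) = sup_x {y*x - a*x^2 - b*x} = sup_x {(y-b)*x - a*x^2}
FOC: (y - b) - 2a*x = 0 => x* = (y - b)/(2a)
x* = (-8.4286 + 4)/(2*6) = -0.3691
f*(-8.4286) = (y-b)^2/(4a) = (-8.4286 + 4)^2/(4*6)
= 19.6125/24 = 0.8172


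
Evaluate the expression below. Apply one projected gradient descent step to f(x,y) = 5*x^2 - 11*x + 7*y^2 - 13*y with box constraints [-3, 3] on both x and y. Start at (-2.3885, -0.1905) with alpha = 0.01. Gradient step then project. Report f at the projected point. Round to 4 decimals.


Step 1: Compute gradient at (-2.3885, -0.1905).
grad_x = 2*5*-2.3885 - 11 = -34.885
grad_y = 2*7*-0.1905 - 13 = -15.667
Step 2: Gradient step.
x_raw = -2.3885 - 0.01*-34.885 = -2.0397
y_raw = -0.1905 - 0.01*-15.667 = -0.0338
Step 3: Project onto [-3, 3].
x_proj = clip(-2.0397) = -2.0397
y_proj = clip(-0.0338) = -0.0338
Step 4: Evaluate f.
f(-2.0397, -0.0338) = 43.6848


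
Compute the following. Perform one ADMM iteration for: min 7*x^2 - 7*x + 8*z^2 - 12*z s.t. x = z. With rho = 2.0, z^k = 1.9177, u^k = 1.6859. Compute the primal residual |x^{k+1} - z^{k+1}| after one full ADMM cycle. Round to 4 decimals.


ADMM iteration with rho = 2.0, z^k = 1.9177, u^k = 1.6859
Step 1: x-update.
Minimize 7*x^2 - 7*x + (2.0/2)*(x - 1.9177 + 1.6859)^2
FOC: (2*7 + 2.0)*x = 7 + 2.0*(1.9177 - 1.6859)
x^{k+1} = 0.4665
Step 2: z-update.
Minimize 8*z^2 - 12*z + (2.0/2)*(0.4665 - z + 1.6859)^2
FOC: (2*8 + 2.0)*z = 12 + 2.0*(0.4665 + 1.6859)
z^{k+1} = 0.9058
Step 3: u-update.
u^{k+1} = 1.6859 + 0.4665 - 0.9058 = 1.2466
Step 4: Primal residual = |0.4665 - 0.9058| = 0.4393


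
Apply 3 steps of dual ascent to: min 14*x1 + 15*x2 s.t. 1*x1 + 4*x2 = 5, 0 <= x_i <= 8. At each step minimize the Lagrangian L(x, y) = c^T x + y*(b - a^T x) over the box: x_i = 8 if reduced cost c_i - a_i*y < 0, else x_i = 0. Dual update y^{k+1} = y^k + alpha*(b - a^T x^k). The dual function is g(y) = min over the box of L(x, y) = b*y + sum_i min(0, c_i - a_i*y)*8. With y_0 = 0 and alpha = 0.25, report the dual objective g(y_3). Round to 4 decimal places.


Dual ascent for LP: min 14*x1 + 15*x2, 1*x1 + 4*x2 = 5, 0 <= x_i <= 8
Step 1: y^k = 0.0, reduced costs: (14.0, 15.0)
  x^k = (0.0, 0.0), subgradient = b - a^T x = 5.0
  y^{k+1} = 0.0 + 0.25*5.0 = 1.25
Step 2: y^k = 1.25, reduced costs: (12.75, 10.0)
  x^k = (0.0, 0.0), subgradient = b - a^T x = 5.0
  y^{k+1} = 1.25 + 0.25*5.0 = 2.5
Step 3: y^k = 2.5, reduced costs: (11.5, 5.0)
  x^k = (0.0, 0.0), subgradient = b - a^T x = 5.0
  y^{k+1} = 2.5 + 0.25*5.0 = 3.75
Dual objective at y_3 = 3.75: reduced costs (10.25, 0.0), box minimizer x = (0.0, 0.0)
g(y_3) = b*y + (c1 - a1*y)*x1 + (c2 - a2*y)*x2 = 5*3.75 + 10.25*0.0 + 0.0*0.0 = 18.75 + 0.0 + 0.0 = 18.75


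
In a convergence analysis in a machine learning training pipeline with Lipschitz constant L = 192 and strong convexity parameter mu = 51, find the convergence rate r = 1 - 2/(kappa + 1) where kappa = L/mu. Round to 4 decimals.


Step 1: Compute the condition number.
kappa = L/mu = 192/51 = 3.7647
Step 2: Compute the convergence rate.
r = 1 - 2/(kappa + 1) = 1 - 2*mu/(L + mu) = (L - mu)/(L + mu) = 141/243 = 0.5802


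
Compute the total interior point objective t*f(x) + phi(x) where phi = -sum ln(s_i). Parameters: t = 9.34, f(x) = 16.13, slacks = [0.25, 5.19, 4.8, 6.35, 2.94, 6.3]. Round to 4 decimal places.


Step 1: Compute log-barrier.
ln values: [-1.3863, 1.6467, 1.5686, 1.8485, 1.0784, 1.8405]
phi = -(-1.3863 + 1.6467 + 1.5686 + 1.8485 + 1.0784 + 1.8405) = -6.5965
Step 2: Compute augmented objective.
t*f(x) = 9.34*16.13 = 150.6542
Total = 150.6542 - 6.5965 = 144.0577


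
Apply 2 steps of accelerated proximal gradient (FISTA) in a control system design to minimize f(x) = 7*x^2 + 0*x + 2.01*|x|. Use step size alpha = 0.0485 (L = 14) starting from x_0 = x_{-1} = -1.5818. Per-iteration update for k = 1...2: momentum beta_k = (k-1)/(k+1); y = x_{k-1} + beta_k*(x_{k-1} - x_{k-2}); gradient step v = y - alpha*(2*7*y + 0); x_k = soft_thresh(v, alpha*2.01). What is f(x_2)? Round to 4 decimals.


FISTA on f(x) = 7*x^2 + 0*x + 2.01*|x|
L = 14, alpha = 0.0485
Iteration 1: beta = 0.0, y = -1.5818 + 0.0*(-1.5818 + 1.5818) = -1.5818
  grad(y) = -22.1452, v = y - alpha*grad = -0.5078
  prox(v) = soft_thresh(-0.5078, 0.0975) = -0.4103
Iteration 2: beta = 0.3333, y = -0.4103 + 0.3333*(-0.4103 + 1.5818) = -0.0198
  grad(y) = -0.2767, v = y - alpha*grad = -0.0063
  prox(v) = soft_thresh(-0.0063, 0.0975) = 0.0
f(x_2) = 7*0.0^2 + 0*0.0 + 2.01*|0.0| = 0.0


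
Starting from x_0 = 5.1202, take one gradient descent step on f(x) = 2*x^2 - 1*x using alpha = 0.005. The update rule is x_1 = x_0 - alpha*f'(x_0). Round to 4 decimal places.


We compute the gradient at x_0 and apply the update.
f'(x) = 4*x - 1
f'(5.1202) = 4*5.1202 - 1 = 19.4808
x_1 = 5.1202 - 0.005*19.4808 = 5.0228


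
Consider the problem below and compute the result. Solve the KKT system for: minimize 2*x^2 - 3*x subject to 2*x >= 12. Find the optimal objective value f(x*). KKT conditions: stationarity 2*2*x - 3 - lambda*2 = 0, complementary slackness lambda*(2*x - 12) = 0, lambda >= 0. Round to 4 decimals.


Step 1: Try lambda = 0 (constraint inactive).
x_unc = 3/(2*2) = 0.75
Check: 2*0.75 = 1.5 < 12 -- violated!
Step 2: Constraint must be active: 2*x = 12
x* = 12/2 = 6.0
lambda = (2*2*6.0 - 3)/2 = 10.5
Step 3: Compute optimal value.
f(x*) = 2*6.0^2 - 3*6.0 = 54.0


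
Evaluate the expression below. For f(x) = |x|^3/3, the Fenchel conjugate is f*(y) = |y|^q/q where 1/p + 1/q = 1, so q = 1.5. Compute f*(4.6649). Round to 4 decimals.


The conjugate exponent q satisfies 1/p + 1/q = 1.
p = 3, so q = 3/(3 - 1) = 1.5
|y|^q = 4.6649^1.5 = 10.0754
f*(4.6649) = 10.0754 / 1.5 = 6.717
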